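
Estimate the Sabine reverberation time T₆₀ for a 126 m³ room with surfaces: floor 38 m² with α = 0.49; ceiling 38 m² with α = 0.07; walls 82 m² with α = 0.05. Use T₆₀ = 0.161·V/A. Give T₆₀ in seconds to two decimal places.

0.80 s

A = Σ Sᵢαᵢ = 38·0.49 + 38·0.07 + 82·0.05 = 25.38 m².
T₆₀ = 0.161·V/A = 0.161·126/25.38 = 0.799 s.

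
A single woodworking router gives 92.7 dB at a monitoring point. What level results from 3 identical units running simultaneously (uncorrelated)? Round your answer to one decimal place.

97.5 dB

With 3 equal, uncorrelated contributions the intensity is 3× that of one unit, giving a rise of 10·log₁₀ 3.
L_total = 92.7 + 10·log₁₀(3) = 92.7 + 4.771 = 97.47 dB.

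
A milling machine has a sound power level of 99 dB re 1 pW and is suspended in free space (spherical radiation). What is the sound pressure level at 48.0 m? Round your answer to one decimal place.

54.4 dB

The power spreads over a sphere of area 4π·r², so L_p = L_w − 10·log₁₀(4π·r²).
4π·r² = 2.895e+04 m², 10·log₁₀ of that is 44.617 dB.
L_p = 99 − 44.617 = 54.38 dB.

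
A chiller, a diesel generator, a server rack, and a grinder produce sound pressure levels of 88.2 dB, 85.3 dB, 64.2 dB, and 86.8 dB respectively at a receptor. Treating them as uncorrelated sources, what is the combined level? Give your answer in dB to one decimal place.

91.7 dB

Incoherent sources combine by intensity addition: L_total = 10·log₁₀(Σ 10^(L_i/10)).
Σ 10^(L/10) = 10^(88.2/10) + 10^(85.3/10) + 10^(64.2/10) + 10^(86.8/10) = 1.481e+09.
L_total = 10·log₁₀(1.481e+09) = 91.70 dB.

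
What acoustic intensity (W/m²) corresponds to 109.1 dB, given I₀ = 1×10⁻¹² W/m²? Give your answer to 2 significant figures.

0.081 W/m²

L = 10·log₁₀(I/I₀) ⇒ I = I₀·10^(L/10) = 10⁻¹² × 10^10.91.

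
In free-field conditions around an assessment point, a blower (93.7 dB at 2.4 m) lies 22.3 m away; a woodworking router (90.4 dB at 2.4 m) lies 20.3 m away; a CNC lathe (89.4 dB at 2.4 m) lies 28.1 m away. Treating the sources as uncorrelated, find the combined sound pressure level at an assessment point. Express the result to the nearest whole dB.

Propagate each source to the receiver with L = L_ref − 20·log₁₀(r/r_ref), then add intensities.
blower: 93.7 − 20·log₁₀(22.3/2.4) = 93.7 − 19.36 = 74.34 dB.
woodworking router: 90.4 − 20·log₁₀(20.3/2.4) = 90.4 − 18.55 = 71.85 dB.
CNC lathe: 89.4 − 20·log₁₀(28.1/2.4) = 89.4 − 21.37 = 68.03 dB.
Σ 10^(L/10) = 4.883e+07 → L_total = 10·log₁₀(4.883e+07) = 76.89 dB.

77 dB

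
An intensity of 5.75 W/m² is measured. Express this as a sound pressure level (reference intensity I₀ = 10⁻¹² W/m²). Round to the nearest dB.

Dividing by I₀ shifts the exponent by 12: I/I₀ = 5.75×10^12.
L = 10·(0.7597 + 12) = 127.60 dB.

128 dB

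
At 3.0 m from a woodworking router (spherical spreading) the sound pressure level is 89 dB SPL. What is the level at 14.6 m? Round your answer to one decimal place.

For a point source, L₂ = L₁ − 20·log₁₀(r₂/r₁).
L₂ = 89 − 20·log₁₀(14.6/3.0) = 89 − 13.745 = 75.26 dB SPL.

75.3 dB SPL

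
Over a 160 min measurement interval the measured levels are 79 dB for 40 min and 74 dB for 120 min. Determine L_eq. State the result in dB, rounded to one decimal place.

75.9 dB

L_eq = 10·log₁₀[(1/T)·Σ tᵢ·10^(Lᵢ/10)] with T = 160 min.
Σ tᵢ·10^(Lᵢ/10) = 40·10^(79/10) + 120·10^(74/10) = 6.192e+09.
L_eq = 10·log₁₀(6.192e+09/160) = 75.88 dB.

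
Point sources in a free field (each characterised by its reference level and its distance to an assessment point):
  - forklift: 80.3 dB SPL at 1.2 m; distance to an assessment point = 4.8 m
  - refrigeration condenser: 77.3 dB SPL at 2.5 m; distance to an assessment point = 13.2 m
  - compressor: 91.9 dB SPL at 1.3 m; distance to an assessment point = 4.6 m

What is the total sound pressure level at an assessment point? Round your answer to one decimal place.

81.2 dB SPL

Propagate each source to the receiver with L = L_ref − 20·log₁₀(r/r_ref), then add intensities.
forklift: 80.3 − 20·log₁₀(4.8/1.2) = 80.3 − 12.04 = 68.26 dB SPL.
refrigeration condenser: 77.3 − 20·log₁₀(13.2/2.5) = 77.3 − 14.45 = 62.85 dB SPL.
compressor: 91.9 − 20·log₁₀(4.6/1.3) = 91.9 − 10.98 = 80.92 dB SPL.
Σ 10^(L/10) = 1.323e+08 → L_total = 10·log₁₀(1.323e+08) = 81.22 dB SPL.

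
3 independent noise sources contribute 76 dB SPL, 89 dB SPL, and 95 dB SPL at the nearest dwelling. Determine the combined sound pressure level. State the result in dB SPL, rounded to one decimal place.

Incoherent sources combine by intensity addition: L_total = 10·log₁₀(Σ 10^(L_i/10)).
Σ 10^(L/10) = 10^(76/10) + 10^(89/10) + 10^(95/10) = 3.996e+09.
L_total = 10·log₁₀(3.996e+09) = 96.02 dB SPL.

96.0 dB SPL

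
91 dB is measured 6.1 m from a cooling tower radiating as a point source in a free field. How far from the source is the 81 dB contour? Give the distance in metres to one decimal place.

19.3 m

For a point source L₁ − L₂ = 20·log₁₀(r₂/r₁), so r₂ = r₁·10^((L₁−L₂)/20).
r₂ = 6.1·10^((91−81)/20) = 6.1·10^(10.0/20) = 19.29 m.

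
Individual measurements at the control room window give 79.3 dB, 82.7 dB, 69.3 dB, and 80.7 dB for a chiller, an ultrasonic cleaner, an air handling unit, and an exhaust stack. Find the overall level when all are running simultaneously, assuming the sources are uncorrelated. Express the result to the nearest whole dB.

Incoherent sources combine by intensity addition: L_total = 10·log₁₀(Σ 10^(L_i/10)).
Σ 10^(L/10) = 10^(79.3/10) + 10^(82.7/10) + 10^(69.3/10) + 10^(80.7/10) = 3.973e+08.
L_total = 10·log₁₀(3.973e+08) = 85.99 dB.

86 dB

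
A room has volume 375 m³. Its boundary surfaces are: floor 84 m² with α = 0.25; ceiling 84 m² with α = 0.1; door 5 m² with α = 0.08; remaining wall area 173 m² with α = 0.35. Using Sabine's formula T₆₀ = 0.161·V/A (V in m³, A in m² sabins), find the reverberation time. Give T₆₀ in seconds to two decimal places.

0.67 s

Summing Sᵢαᵢ: 84·0.25 + 84·0.1 + 5·0.08 + 173·0.35 = 90.35 m².
T₆₀ = 0.161·V/A = 0.161·375/90.35 = 0.668 s.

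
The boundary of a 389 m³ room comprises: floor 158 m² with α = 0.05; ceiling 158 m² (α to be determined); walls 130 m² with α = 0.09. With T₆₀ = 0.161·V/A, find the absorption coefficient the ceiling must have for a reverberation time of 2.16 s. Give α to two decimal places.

0.06

From T₆₀ = 0.161·V/A, the target T₆₀ = 2.16 s needs A = 0.161·389/2.16 = 28.99 m².
Absorption from the other surfaces = 158·0.05 + 130·0.09 = 19.60 m², so the ceiling must supply 9.39 m² over 158 m².
α = 9.39/158 = 0.059.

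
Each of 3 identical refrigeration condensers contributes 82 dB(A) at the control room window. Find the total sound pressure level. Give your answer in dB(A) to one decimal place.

86.8 dB(A)

N identical incoherent sources raise the level by 10·log₁₀ N.
L_total = 82 + 10·log₁₀(3) = 82 + 4.771 = 86.77 dB(A).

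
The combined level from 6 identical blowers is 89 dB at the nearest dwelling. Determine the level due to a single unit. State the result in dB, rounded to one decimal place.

81.2 dB

6 equal contributions raise the level by 10·log₁₀ 6 = 7.782 dB, so each unit alone gives 89 − 7.782.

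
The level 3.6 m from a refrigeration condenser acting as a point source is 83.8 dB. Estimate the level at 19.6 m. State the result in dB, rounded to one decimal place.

For a point source, L₂ = L₁ − 20·log₁₀(r₂/r₁).
L₂ = 83.8 − 20·log₁₀(19.6/3.6) = 83.8 − 14.719 = 69.08 dB.

69.1 dB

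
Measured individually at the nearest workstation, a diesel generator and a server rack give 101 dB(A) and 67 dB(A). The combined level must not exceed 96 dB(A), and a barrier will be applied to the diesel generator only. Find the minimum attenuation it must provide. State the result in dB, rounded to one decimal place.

5.0 dB

Everything except the diesel generator sums to 10^(67/10) = 5.012e+06 in linear terms, 67.00 dB(A).
The limit corresponds to 10^(96/10) = 3.981e+09; subtracting the fixed part leaves 3.976e+09 for the diesel generator, i.e. 95.99 dB(A).
Required insertion loss = 101 − 95.99 = 5.01 dB.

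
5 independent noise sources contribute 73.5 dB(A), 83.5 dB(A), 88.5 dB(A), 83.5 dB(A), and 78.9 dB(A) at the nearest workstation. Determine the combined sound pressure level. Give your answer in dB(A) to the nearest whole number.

91 dB(A)

For uncorrelated sources the intensities add, so convert each level to linear form, sum, and take 10·log₁₀ of the total.
Σ 10^(L/10) = 10^(73.5/10) + 10^(83.5/10) + 10^(88.5/10) + 10^(83.5/10) + 10^(78.9/10) = 1.256e+09.
L_total = 10·log₁₀(1.256e+09) = 90.99 dB(A).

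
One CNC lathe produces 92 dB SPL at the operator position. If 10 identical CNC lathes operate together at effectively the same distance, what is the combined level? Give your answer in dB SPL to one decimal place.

N identical incoherent sources raise the level by 10·log₁₀ N.
L_total = 92 + 10·log₁₀(10) = 92 + 10.000 = 102.00 dB SPL.

102.0 dB SPL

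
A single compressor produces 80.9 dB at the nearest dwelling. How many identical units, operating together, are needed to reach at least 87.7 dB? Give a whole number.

N identical sources give L₁ + 10·log₁₀ N, so require 10·log₁₀ N ≥ 87.7 − 80.9 = 6.8 dB.
N ≥ 10^(6.8/10) = 4.786, so N = 5.

5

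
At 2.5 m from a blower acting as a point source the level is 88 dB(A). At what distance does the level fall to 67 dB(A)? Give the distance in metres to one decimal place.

For a point source L₁ − L₂ = 20·log₁₀(r₂/r₁), so r₂ = r₁·10^((L₁−L₂)/20).
r₂ = 2.5·10^((88−67)/20) = 2.5·10^(21.0/20) = 28.05 m.

28.1 m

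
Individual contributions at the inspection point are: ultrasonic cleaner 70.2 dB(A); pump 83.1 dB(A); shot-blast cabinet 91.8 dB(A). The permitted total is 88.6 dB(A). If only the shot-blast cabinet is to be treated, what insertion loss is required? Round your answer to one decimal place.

Fixed contribution from the other sources: Σ 10^(L/10) = 10^(70.2/10) + 10^(83.1/10) = 2.146e+08 (83.32 dB(A)).
To meet 88.6 dB(A) overall, the treated shot-blast cabinet may contribute at most 10^(88.6/10) − 2.146e+08 = 5.098e+08, i.e. 87.07 dB(A).
So the shot-blast cabinet must be reduced from 91.8 to 87.07 dB(A): IL = 4.73 dB.

4.7 dB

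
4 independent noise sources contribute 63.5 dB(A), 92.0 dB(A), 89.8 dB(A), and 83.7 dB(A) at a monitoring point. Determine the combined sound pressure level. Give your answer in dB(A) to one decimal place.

94.4 dB(A)

Incoherent sources combine by intensity addition: L_total = 10·log₁₀(Σ 10^(L_i/10)).
Σ 10^(L/10) = 10^(63.5/10) + 10^(92.0/10) + 10^(89.8/10) + 10^(83.7/10) = 2.777e+09.
L_total = 10·log₁₀(2.777e+09) = 94.44 dB(A).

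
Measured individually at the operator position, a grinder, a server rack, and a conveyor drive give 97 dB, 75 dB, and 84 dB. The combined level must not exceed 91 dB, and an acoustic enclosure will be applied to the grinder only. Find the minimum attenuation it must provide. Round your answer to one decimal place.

The untreated sources together contribute 10^(75/10) + 10^(84/10) = 2.828e+08, i.e. 84.51 dB.
The limit corresponds to 10^(91/10) = 1.259e+09; subtracting the fixed part leaves 9.761e+08 for the grinder, i.e. 89.90 dB.
Required insertion loss = 97 − 89.90 = 7.10 dB.

7.1 dB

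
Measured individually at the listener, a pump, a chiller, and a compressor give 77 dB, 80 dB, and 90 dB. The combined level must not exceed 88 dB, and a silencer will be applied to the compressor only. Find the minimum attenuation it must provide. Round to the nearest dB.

Fixed contribution from the other sources: Σ 10^(L/10) = 10^(77/10) + 10^(80/10) = 1.501e+08 (81.76 dB).
The limit corresponds to 10^(88/10) = 6.310e+08; subtracting the fixed part leaves 4.808e+08 for the compressor, i.e. 86.82 dB.
Required insertion loss = 90 − 86.82 = 3.18 dB.

3 dB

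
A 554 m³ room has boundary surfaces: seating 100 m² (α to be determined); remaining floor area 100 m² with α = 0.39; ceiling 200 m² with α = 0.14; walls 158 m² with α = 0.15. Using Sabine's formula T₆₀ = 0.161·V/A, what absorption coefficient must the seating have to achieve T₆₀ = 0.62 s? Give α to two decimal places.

From T₆₀ = 0.161·V/A, the target T₆₀ = 0.62 s needs A = 0.161·554/0.62 = 143.86 m².
Absorption from the other surfaces = 100·0.39 + 200·0.14 + 158·0.15 = 90.70 m², so the seating must supply 53.16 m² over 100 m².
α = 53.16/100 = 0.532.

0.53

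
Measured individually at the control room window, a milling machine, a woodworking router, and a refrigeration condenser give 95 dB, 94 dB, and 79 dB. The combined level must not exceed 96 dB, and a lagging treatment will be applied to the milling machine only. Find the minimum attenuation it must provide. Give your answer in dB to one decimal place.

3.6 dB

The untreated sources together contribute 10^(94/10) + 10^(79/10) = 2.591e+09, i.e. 94.14 dB.
To meet 96 dB overall, the treated milling machine may contribute at most 10^(96/10) − 2.591e+09 = 1.390e+09, i.e. 91.43 dB.
So the milling machine must be reduced from 95 to 91.43 dB: IL = 3.57 dB.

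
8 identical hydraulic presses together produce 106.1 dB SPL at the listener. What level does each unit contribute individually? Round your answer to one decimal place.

Dividing the total intensity by 8 lowers the level by 10·log₁₀ 8 = 9.031 dB: L₁ = 106.1 − 9.031.

97.1 dB SPL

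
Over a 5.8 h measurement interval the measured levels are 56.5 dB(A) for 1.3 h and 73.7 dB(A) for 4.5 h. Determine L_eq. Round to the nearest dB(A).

Weight each interval's intensity by its duration and average over T = 5.8 h:
Σ tᵢ·10^(Lᵢ/10) = 1.3·10^(56.5/10) + 4.5·10^(73.7/10) = 1.061e+08.
L_eq = 10·log₁₀(1.061e+08/5.8) = 72.62 dB(A).

73 dB(A)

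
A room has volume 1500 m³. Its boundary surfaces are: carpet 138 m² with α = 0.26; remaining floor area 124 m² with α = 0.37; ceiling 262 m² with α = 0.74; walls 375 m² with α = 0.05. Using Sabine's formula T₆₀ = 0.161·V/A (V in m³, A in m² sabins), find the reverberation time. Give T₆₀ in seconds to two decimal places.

Summing Sᵢαᵢ: 138·0.26 + 124·0.37 + 262·0.74 + 375·0.05 = 294.39 m².
T₆₀ = 0.161 × 1500 / 294.39 = 0.820 s.

0.82 s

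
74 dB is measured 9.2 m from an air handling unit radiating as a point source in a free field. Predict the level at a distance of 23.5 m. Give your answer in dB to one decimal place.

Spherical spreading from a point source gives a 20·log₁₀(r₂/r₁) drop.
L₂ = 74 − 20·log₁₀(23.5/9.2) = 74 − 8.146 = 65.85 dB.

65.9 dB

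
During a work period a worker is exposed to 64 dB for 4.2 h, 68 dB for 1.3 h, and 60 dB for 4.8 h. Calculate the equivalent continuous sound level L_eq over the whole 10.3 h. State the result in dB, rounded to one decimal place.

L_eq = 10·log₁₀[(1/T)·Σ tᵢ·10^(Lᵢ/10)] with T = 10.3 h.
Σ tᵢ·10^(Lᵢ/10) = 4.2·10^(64/10) + 1.3·10^(68/10) + 4.8·10^(60/10) = 2.355e+07.
L_eq = 10·log₁₀(2.355e+07/10.3) = 63.59 dB.

63.6 dB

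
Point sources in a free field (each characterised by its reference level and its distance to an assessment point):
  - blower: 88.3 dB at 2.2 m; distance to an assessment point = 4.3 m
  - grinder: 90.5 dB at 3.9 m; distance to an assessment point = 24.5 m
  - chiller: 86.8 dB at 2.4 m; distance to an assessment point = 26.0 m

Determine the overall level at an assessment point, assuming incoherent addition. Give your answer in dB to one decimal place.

83.2 dB

First find each source's level at the receiver (point-source: −20·log₁₀(r/r_ref)), then combine on an intensity basis.
blower: 88.3 − 20·log₁₀(4.3/2.2) = 88.3 − 5.82 = 82.48 dB.
grinder: 90.5 − 20·log₁₀(24.5/3.9) = 90.5 − 15.96 = 74.54 dB.
chiller: 86.8 − 20·log₁₀(26.0/2.4) = 86.8 − 20.70 = 66.10 dB.
Σ 10^(L/10) = 2.095e+08 → L_total = 10·log₁₀(2.095e+08) = 83.21 dB.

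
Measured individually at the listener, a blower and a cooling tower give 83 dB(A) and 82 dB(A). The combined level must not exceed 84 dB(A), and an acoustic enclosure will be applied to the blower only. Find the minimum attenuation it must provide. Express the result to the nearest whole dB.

Everything except the blower sums to 10^(82/10) = 1.585e+08 in linear terms, 82.00 dB(A).
The limit corresponds to 10^(84/10) = 2.512e+08; subtracting the fixed part leaves 9.270e+07 for the blower, i.e. 79.67 dB(A).
Required insertion loss = 83 − 79.67 = 3.33 dB.

3 dB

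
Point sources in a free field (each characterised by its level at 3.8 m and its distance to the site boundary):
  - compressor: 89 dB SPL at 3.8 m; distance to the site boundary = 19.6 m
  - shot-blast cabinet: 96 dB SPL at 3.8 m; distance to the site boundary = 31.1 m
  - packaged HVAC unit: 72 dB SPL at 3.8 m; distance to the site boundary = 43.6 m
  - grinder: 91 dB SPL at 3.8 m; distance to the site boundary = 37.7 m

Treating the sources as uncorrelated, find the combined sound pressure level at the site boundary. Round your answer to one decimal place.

Propagate each source to the receiver with L = L_ref − 20·log₁₀(r/r_ref), then add intensities.
compressor: 89 − 20·log₁₀(19.6/3.8) = 89 − 14.25 = 74.75 dB SPL.
shot-blast cabinet: 96 − 20·log₁₀(31.1/3.8) = 96 − 18.26 = 77.74 dB SPL.
packaged HVAC unit: 72 − 20·log₁₀(43.6/3.8) = 72 − 21.19 = 50.81 dB SPL.
grinder: 91 − 20·log₁₀(37.7/3.8) = 91 − 19.93 = 71.07 dB SPL.
Σ 10^(L/10) = 1.022e+08 → L_total = 10·log₁₀(1.022e+08) = 80.09 dB SPL.

80.1 dB SPL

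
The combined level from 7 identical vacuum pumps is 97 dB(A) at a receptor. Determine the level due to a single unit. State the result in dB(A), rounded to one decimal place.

88.5 dB(A)

7 equal contributions raise the level by 10·log₁₀ 7 = 8.451 dB, so each unit alone gives 97 − 8.451.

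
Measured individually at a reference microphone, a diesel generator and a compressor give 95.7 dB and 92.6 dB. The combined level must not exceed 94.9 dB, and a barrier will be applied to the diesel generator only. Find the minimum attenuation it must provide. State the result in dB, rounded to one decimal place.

Everything except the diesel generator sums to 10^(92.6/10) = 1.820e+09 in linear terms, 92.60 dB.
To meet 94.9 dB overall, the treated diesel generator may contribute at most 10^(94.9/10) − 1.820e+09 = 1.271e+09, i.e. 91.04 dB.
Required insertion loss = 95.7 − 91.04 = 4.66 dB.

4.7 dB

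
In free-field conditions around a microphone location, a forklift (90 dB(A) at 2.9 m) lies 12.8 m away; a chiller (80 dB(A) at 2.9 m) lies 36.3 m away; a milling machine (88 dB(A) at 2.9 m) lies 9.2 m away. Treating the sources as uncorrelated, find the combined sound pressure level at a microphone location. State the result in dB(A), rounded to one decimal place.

Propagate each source to the receiver with L = L_ref − 20·log₁₀(r/r_ref), then add intensities.
forklift: 90 − 20·log₁₀(12.8/2.9) = 90 − 12.90 = 77.10 dB(A).
chiller: 80 − 20·log₁₀(36.3/2.9) = 80 − 21.95 = 58.05 dB(A).
milling machine: 88 − 20·log₁₀(9.2/2.9) = 88 − 10.03 = 77.97 dB(A).
Σ 10^(L/10) = 1.147e+08 → L_total = 10·log₁₀(1.147e+08) = 80.59 dB(A).

80.6 dB(A)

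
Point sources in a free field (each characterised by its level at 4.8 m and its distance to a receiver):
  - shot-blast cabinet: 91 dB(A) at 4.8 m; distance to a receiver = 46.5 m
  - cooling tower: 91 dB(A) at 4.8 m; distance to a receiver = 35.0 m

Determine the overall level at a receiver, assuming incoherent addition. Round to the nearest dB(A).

Propagate each source to the receiver with L = L_ref − 20·log₁₀(r/r_ref), then add intensities.
shot-blast cabinet: 91 − 20·log₁₀(46.5/4.8) = 91 − 19.72 = 71.28 dB(A).
cooling tower: 91 − 20·log₁₀(35.0/4.8) = 91 − 17.26 = 73.74 dB(A).
Σ 10^(L/10) = 3.709e+07 → L_total = 10·log₁₀(3.709e+07) = 75.69 dB(A).

76 dB(A)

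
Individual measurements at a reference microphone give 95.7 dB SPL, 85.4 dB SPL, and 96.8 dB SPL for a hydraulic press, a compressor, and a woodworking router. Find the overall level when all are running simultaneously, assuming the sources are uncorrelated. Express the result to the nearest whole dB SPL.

For uncorrelated sources the intensities add, so convert each level to linear form, sum, and take 10·log₁₀ of the total.
Σ 10^(L/10) = 10^(95.7/10) + 10^(85.4/10) + 10^(96.8/10) = 8.848e+09.
L_total = 10·log₁₀(8.848e+09) = 99.47 dB SPL.

99 dB SPL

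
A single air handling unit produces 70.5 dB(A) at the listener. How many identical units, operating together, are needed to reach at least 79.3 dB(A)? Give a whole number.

Need L₁ + 10·log₁₀ N ≥ 79.3, i.e. log₁₀ N ≥ 0.88.
N ≥ 10^(8.8/10) = 7.586, so N = 8.

8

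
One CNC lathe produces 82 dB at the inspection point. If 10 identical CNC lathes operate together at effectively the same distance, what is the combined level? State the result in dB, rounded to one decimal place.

92.0 dB

L_total = L₁ + 10·log₁₀ N for N identical incoherent sources.
L_total = 82 + 10·log₁₀(10) = 82 + 10.000 = 92.00 dB.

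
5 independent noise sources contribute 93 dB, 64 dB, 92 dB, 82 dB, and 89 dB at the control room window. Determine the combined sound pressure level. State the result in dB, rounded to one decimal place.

96.6 dB

Incoherent sources combine by intensity addition: L_total = 10·log₁₀(Σ 10^(L_i/10)).
Σ 10^(L/10) = 10^(93/10) + 10^(64/10) + 10^(92/10) + 10^(82/10) + 10^(89/10) = 4.535e+09.
L_total = 10·log₁₀(4.535e+09) = 96.57 dB.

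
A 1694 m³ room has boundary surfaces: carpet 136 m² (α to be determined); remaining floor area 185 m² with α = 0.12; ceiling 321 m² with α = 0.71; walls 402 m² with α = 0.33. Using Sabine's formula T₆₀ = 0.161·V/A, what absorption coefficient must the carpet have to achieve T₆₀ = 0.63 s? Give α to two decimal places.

Required total absorption A = 0.161·1694/0.63 = 432.91 m².
Absorption from the other surfaces = 185·0.12 + 321·0.71 + 402·0.33 = 382.77 m², so the carpet must supply 50.14 m² over 136 m².
α = 50.14/136 = 0.369.

0.37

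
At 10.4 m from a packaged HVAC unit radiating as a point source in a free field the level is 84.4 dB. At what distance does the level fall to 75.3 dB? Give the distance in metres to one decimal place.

The 9.1 dB drop corresponds to a distance ratio of 10^(9.1/20) for a point source.
r₂ = 10.4·10^((84.4−75.3)/20) = 10.4·10^(9.1/20) = 29.65 m.

29.7 m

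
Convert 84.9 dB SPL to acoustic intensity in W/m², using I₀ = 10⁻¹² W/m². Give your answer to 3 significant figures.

0.000309 W/m²

I = I₀·10^(L/10) = 10⁻¹² × 10^(84.9/10) = 10^(-3.510).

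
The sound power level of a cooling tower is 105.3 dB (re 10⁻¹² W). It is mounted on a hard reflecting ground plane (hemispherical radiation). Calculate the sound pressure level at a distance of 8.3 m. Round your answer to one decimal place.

78.9 dB

L_p = L_w − 10·log₁₀(2π·r²) with r = 8.3 m.
2π·r² = 432.8 m², 10·log₁₀ of that is 26.363 dB.
L_p = 105.3 − 26.363 = 78.94 dB.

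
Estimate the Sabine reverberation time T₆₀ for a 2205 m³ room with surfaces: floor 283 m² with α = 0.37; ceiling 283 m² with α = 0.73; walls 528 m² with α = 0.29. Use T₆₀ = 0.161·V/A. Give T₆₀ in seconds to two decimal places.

0.76 s

Total absorption A = 283·0.37 + 283·0.73 + 528·0.29 = 464.42 m² sabins.
T₆₀ = 0.161 × 2205 / 464.42 = 0.764 s.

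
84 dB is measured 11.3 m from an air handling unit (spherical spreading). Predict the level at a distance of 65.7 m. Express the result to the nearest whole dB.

For a point source, L₂ = L₁ − 20·log₁₀(r₂/r₁).
L₂ = 84 − 20·log₁₀(65.7/11.3) = 84 − 15.290 = 68.71 dB.

69 dB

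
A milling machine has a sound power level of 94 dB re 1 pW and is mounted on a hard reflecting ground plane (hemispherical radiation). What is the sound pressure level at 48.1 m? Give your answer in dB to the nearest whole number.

52 dB

L_p = L_w − 10·log₁₀(2π·r²) with r = 48.1 m.
2π·r² = 1.454e+04 m², 10·log₁₀ of that is 41.625 dB.
L_p = 94 − 41.625 = 52.38 dB.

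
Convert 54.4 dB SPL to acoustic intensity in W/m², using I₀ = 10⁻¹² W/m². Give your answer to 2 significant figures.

L = 10·log₁₀(I/I₀) ⇒ I = I₀·10^(L/10) = 10⁻¹² × 10^5.44.

2.8e-07 W/m²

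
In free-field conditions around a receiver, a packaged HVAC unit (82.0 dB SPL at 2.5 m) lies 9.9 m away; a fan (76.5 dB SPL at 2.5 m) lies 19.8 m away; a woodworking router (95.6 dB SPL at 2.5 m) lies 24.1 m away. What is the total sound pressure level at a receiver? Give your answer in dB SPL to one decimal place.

Propagate each source to the receiver with L = L_ref − 20·log₁₀(r/r_ref), then add intensities.
packaged HVAC unit: 82.0 − 20·log₁₀(9.9/2.5) = 82.0 − 11.95 = 70.05 dB SPL.
fan: 76.5 − 20·log₁₀(19.8/2.5) = 76.5 − 17.97 = 58.53 dB SPL.
woodworking router: 95.6 − 20·log₁₀(24.1/2.5) = 95.6 − 19.68 = 75.92 dB SPL.
Σ 10^(L/10) = 4.989e+07 → L_total = 10·log₁₀(4.989e+07) = 76.98 dB SPL.

77.0 dB SPL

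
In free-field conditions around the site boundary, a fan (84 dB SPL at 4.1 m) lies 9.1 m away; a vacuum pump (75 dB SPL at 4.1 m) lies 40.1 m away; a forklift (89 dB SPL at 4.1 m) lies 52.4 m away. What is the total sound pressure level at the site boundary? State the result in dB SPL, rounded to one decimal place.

Propagate each source to the receiver with L = L_ref − 20·log₁₀(r/r_ref), then add intensities.
fan: 84 − 20·log₁₀(9.1/4.1) = 84 − 6.93 = 77.07 dB SPL.
vacuum pump: 75 − 20·log₁₀(40.1/4.1) = 75 − 19.81 = 55.19 dB SPL.
forklift: 89 − 20·log₁₀(52.4/4.1) = 89 − 22.13 = 66.87 dB SPL.
Σ 10^(L/10) = 5.618e+07 → L_total = 10·log₁₀(5.618e+07) = 77.50 dB SPL.

77.5 dB SPL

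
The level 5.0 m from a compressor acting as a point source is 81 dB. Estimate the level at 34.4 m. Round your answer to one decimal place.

Spherical spreading from a point source gives a 20·log₁₀(r₂/r₁) drop.
L₂ = 81 − 20·log₁₀(34.4/5.0) = 81 − 16.752 = 64.25 dB.

64.2 dB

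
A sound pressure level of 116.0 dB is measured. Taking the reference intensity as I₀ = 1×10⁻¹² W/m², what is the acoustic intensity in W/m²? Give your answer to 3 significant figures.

0.398 W/m²

L = 10·log₁₀(I/I₀) ⇒ I = I₀·10^(L/10) = 10⁻¹² × 10^11.60.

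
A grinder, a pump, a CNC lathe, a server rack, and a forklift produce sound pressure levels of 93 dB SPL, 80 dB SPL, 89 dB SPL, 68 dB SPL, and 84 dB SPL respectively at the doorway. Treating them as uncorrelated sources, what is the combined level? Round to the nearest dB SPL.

Incoherent sources combine by intensity addition: L_total = 10·log₁₀(Σ 10^(L_i/10)).
Σ 10^(L/10) = 10^(93/10) + 10^(80/10) + 10^(89/10) + 10^(68/10) + 10^(84/10) = 3.147e+09.
L_total = 10·log₁₀(3.147e+09) = 94.98 dB SPL.

95 dB SPL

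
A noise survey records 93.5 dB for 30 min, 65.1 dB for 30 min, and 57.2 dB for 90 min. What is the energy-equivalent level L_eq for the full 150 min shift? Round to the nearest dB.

87 dB

The energy average is taken in the linear domain: L_eq = 10·log₁₀[(Σ tᵢ·10^(Lᵢ/10))/T], T = 150 min.
Σ tᵢ·10^(Lᵢ/10) = 30·10^(93.5/10) + 30·10^(65.1/10) + 90·10^(57.2/10) = 6.731e+10.
L_eq = 10·log₁₀(6.731e+10/150) = 86.52 dB.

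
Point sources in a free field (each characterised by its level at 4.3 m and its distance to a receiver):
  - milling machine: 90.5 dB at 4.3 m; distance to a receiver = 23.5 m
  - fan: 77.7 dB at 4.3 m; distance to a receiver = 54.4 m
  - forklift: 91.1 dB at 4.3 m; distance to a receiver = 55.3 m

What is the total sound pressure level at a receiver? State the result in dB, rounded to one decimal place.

Propagate each source to the receiver with L = L_ref − 20·log₁₀(r/r_ref), then add intensities.
milling machine: 90.5 − 20·log₁₀(23.5/4.3) = 90.5 − 14.75 = 75.75 dB.
fan: 77.7 − 20·log₁₀(54.4/4.3) = 77.7 − 22.04 = 55.66 dB.
forklift: 91.1 − 20·log₁₀(55.3/4.3) = 91.1 − 22.19 = 68.91 dB.
Σ 10^(L/10) = 4.572e+07 → L_total = 10·log₁₀(4.572e+07) = 76.60 dB.

76.6 dB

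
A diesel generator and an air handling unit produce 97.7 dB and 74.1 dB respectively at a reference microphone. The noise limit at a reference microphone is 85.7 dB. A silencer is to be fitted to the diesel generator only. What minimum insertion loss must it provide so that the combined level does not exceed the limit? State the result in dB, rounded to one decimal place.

12.3 dB

The untreated sources together contribute 10^(74.1/10) = 2.570e+07, i.e. 74.10 dB.
To meet 85.7 dB overall, the treated diesel generator may contribute at most 10^(85.7/10) − 2.570e+07 = 3.458e+08, i.e. 85.39 dB.
Required insertion loss = 97.7 − 85.39 = 12.31 dB.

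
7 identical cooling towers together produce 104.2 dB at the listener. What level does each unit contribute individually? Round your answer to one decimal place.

95.7 dB

7 equal contributions raise the level by 10·log₁₀ 7 = 8.451 dB, so each unit alone gives 104.2 − 8.451.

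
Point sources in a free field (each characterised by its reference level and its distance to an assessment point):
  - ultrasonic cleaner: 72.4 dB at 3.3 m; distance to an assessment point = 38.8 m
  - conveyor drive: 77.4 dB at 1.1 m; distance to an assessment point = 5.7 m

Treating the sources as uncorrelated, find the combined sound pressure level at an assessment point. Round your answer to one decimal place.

63.4 dB

First find each source's level at the receiver (point-source: −20·log₁₀(r/r_ref)), then combine on an intensity basis.
ultrasonic cleaner: 72.4 − 20·log₁₀(38.8/3.3) = 72.4 − 21.41 = 50.99 dB.
conveyor drive: 77.4 − 20·log₁₀(5.7/1.1) = 77.4 − 14.29 = 63.11 dB.
Σ 10^(L/10) = 2.172e+06 → L_total = 10·log₁₀(2.172e+06) = 63.37 dB.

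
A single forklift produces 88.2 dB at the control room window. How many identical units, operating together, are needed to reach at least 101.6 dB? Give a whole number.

22

The shortfall is 101.6 − 88.2 = 13.4 dB, and N units add 10·log₁₀ N, so need 10·log₁₀ N ≥ 13.4.
N ≥ 10^(13.4/10) = 21.878, so N = 22.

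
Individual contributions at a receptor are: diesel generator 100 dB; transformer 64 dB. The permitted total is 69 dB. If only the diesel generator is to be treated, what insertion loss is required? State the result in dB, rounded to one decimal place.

32.7 dB

Everything except the diesel generator sums to 10^(64/10) = 2.512e+06 in linear terms, 64.00 dB.
To meet 69 dB overall, the treated diesel generator may contribute at most 10^(69/10) − 2.512e+06 = 5.431e+06, i.e. 67.35 dB.
Required insertion loss = 100 − 67.35 = 32.65 dB.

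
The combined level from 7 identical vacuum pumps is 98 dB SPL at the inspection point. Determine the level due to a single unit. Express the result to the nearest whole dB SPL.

7 equal contributions raise the level by 10·log₁₀ 7 = 8.451 dB, so each unit alone gives 98 − 8.451.

90 dB SPL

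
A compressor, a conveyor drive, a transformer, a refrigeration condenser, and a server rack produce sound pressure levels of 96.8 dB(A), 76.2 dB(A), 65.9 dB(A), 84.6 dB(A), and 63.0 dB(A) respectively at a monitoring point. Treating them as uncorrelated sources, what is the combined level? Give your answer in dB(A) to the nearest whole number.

97 dB(A)

Incoherent sources combine by intensity addition: L_total = 10·log₁₀(Σ 10^(L_i/10)).
Σ 10^(L/10) = 10^(96.8/10) + 10^(76.2/10) + 10^(65.9/10) + 10^(84.6/10) + 10^(63.0/10) = 5.122e+09.
L_total = 10·log₁₀(5.122e+09) = 97.09 dB(A).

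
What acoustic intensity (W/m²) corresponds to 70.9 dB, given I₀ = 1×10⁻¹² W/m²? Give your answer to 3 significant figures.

1.23e-05 W/m²

I/I₀ = 10^(70.9/10) = 1.23e+07, so I = 1.23e+07 × 10⁻¹² W/m².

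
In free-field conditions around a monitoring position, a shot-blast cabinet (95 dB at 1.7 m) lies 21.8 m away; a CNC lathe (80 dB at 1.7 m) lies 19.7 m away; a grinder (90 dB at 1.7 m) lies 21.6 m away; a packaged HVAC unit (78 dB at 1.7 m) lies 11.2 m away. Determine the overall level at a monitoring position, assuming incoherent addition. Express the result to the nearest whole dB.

74 dB

Apply inverse-square spreading to bring every level to the receiver, then sum 10^(L/10).
shot-blast cabinet: 95 − 20·log₁₀(21.8/1.7) = 95 − 22.16 = 72.84 dB.
CNC lathe: 80 − 20·log₁₀(19.7/1.7) = 80 − 21.28 = 58.72 dB.
grinder: 90 − 20·log₁₀(21.6/1.7) = 90 − 22.08 = 67.92 dB.
packaged HVAC unit: 78 − 20·log₁₀(11.2/1.7) = 78 − 16.38 = 61.62 dB.
Σ 10^(L/10) = 2.762e+07 → L_total = 10·log₁₀(2.762e+07) = 74.41 dB.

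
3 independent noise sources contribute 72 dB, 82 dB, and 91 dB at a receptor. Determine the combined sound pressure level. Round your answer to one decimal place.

For uncorrelated sources the intensities add, so convert each level to linear form, sum, and take 10·log₁₀ of the total.
Σ 10^(L/10) = 10^(72/10) + 10^(82/10) + 10^(91/10) = 1.433e+09.
L_total = 10·log₁₀(1.433e+09) = 91.56 dB.

91.6 dB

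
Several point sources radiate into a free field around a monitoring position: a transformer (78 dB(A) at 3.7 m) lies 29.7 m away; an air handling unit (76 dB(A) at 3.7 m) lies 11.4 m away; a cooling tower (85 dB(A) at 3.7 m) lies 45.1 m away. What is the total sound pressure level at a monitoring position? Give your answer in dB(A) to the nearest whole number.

First find each source's level at the receiver (point-source: −20·log₁₀(r/r_ref)), then combine on an intensity basis.
transformer: 78 − 20·log₁₀(29.7/3.7) = 78 − 18.09 = 59.91 dB(A).
air handling unit: 76 − 20·log₁₀(11.4/3.7) = 76 − 9.77 = 66.23 dB(A).
cooling tower: 85 − 20·log₁₀(45.1/3.7) = 85 − 21.72 = 63.28 dB(A).
Σ 10^(L/10) = 7.301e+06 → L_total = 10·log₁₀(7.301e+06) = 68.63 dB(A).

69 dB(A)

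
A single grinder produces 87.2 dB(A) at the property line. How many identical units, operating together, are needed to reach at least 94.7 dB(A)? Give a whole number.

Need L₁ + 10·log₁₀ N ≥ 94.7, i.e. log₁₀ N ≥ 0.75.
N ≥ 10^(7.5/10) = 5.623, so N = 6.

6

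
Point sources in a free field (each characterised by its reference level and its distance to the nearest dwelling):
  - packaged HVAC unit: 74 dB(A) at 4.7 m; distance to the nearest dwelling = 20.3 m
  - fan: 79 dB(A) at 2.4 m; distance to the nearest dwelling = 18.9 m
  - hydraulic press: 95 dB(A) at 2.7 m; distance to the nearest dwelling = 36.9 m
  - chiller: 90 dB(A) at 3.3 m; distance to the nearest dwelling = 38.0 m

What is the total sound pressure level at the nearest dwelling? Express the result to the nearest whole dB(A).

74 dB(A)

Propagate each source to the receiver with L = L_ref − 20·log₁₀(r/r_ref), then add intensities.
packaged HVAC unit: 74 − 20·log₁₀(20.3/4.7) = 74 − 12.71 = 61.29 dB(A).
fan: 79 − 20·log₁₀(18.9/2.4) = 79 − 17.93 = 61.07 dB(A).
hydraulic press: 95 − 20·log₁₀(36.9/2.7) = 95 − 22.71 = 72.29 dB(A).
chiller: 90 − 20·log₁₀(38.0/3.3) = 90 − 21.23 = 68.77 dB(A).
Σ 10^(L/10) = 2.710e+07 → L_total = 10·log₁₀(2.710e+07) = 74.33 dB(A).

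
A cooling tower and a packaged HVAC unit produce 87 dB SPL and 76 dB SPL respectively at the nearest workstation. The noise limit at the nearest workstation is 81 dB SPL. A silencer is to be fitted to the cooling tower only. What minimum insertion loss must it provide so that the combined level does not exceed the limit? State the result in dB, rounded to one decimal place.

Fixed contribution from the other source: Σ 10^(L/10) = 10^(76/10) = 3.981e+07 (76.00 dB SPL).
The limit corresponds to 10^(81/10) = 1.259e+08; subtracting the fixed part leaves 8.608e+07 for the cooling tower, i.e. 79.35 dB SPL.
Required insertion loss = 87 − 79.35 = 7.65 dB.

7.7 dB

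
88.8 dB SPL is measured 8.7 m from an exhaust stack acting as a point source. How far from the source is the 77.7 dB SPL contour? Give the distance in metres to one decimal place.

Point-source spreading drops the level by 20·log₁₀(r₂/r₁); inverting, r₂/r₁ = 10^(ΔL/20).
r₂ = 8.7·10^((88.8−77.7)/20) = 8.7·10^(11.1/20) = 31.23 m.

31.2 m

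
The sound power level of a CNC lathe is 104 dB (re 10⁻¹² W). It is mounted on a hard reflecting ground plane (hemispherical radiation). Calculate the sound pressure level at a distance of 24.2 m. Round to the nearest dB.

68 dB

The power spreads over a hemisphere of area 2π·r², so L_p = L_w − 10·log₁₀(2π·r²).
2π·r² = 3680 m², 10·log₁₀ of that is 35.658 dB.
L_p = 104 − 35.658 = 68.34 dB.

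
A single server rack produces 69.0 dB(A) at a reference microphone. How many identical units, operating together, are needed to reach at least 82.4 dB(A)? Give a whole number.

The shortfall is 82.4 − 69.0 = 13.4 dB, and N units add 10·log₁₀ N, so need 10·log₁₀ N ≥ 13.4.
N ≥ 10^(13.4/10) = 21.878, so N = 22.

22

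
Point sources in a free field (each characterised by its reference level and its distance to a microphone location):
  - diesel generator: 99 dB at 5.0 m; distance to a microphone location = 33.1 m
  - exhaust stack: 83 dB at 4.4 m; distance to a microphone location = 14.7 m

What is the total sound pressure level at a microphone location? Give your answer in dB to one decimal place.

First find each source's level at the receiver (point-source: −20·log₁₀(r/r_ref)), then combine on an intensity basis.
diesel generator: 99 − 20·log₁₀(33.1/5.0) = 99 − 16.42 = 82.58 dB.
exhaust stack: 83 − 20·log₁₀(14.7/4.4) = 83 − 10.48 = 72.52 dB.
Σ 10^(L/10) = 1.991e+08 → L_total = 10·log₁₀(1.991e+08) = 82.99 dB.

83.0 dB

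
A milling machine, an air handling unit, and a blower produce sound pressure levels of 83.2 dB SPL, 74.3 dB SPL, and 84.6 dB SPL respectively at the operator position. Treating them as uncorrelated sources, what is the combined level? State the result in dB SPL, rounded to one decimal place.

Incoherent sources combine by intensity addition: L_total = 10·log₁₀(Σ 10^(L_i/10)).
Σ 10^(L/10) = 10^(83.2/10) + 10^(74.3/10) + 10^(84.6/10) = 5.242e+08.
L_total = 10·log₁₀(5.242e+08) = 87.20 dB SPL.

87.2 dB SPL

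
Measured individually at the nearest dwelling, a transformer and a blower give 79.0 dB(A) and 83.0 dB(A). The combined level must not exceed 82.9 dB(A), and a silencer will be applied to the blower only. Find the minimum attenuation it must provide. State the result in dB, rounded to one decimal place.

2.4 dB

The untreated sources together contribute 10^(79.0/10) = 7.943e+07, i.e. 79.00 dB(A).
To meet 82.9 dB(A) overall, the treated blower may contribute at most 10^(82.9/10) − 7.943e+07 = 1.156e+08, i.e. 80.63 dB(A).
Required insertion loss = 83.0 − 80.63 = 2.37 dB.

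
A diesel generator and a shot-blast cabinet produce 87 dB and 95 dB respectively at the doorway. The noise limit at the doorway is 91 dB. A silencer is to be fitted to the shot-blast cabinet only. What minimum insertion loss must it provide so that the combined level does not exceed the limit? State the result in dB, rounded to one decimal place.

6.2 dB

Everything except the shot-blast cabinet sums to 10^(87/10) = 5.012e+08 in linear terms, 87.00 dB.
The limit corresponds to 10^(91/10) = 1.259e+09; subtracting the fixed part leaves 7.577e+08 for the shot-blast cabinet, i.e. 88.80 dB.
Required insertion loss = 95 − 88.80 = 6.20 dB.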